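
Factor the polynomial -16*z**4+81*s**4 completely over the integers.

(3*s+2*z)*(3*s-2*z)*(9*s**2+4*z**2)

Difference of squares twice: with A = 3*s and B = 2*z, A⁴ − B⁴ = (A² − B²)(A² + B²), and A² − B² factors again.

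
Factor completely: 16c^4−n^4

(2c+n)(2c−n)(4c^2+n^2)

Write as (4c^2)² − (n^2)², then factor 4c^2−n^2 once more.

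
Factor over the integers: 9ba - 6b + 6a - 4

Group as (9ba - 6b) + (6a - 4) = 3b(3a - 2) + 2(3a - 2).
Both groups share the factor (3a - 2).

(3a - 2)(3b + 2)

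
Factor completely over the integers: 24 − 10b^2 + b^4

(b + 2)(b − 2)(b^2 − 6)

Substitute u = b^2 to get a quadratic in u, then factor.
b^2 − 6 is irreducible over ℤ (6 is not a perfect square).
b^2 − 4 is a difference of squares.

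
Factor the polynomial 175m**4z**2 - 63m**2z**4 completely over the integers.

7m**2z**2(5m + 3z)(5m - 3z)

Every term has a factor of 7m**2z**2. Then 25m**2 - 9z**2 = (5m)² − (3z)².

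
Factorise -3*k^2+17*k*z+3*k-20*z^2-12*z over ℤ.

Group: -k*(3*k-5*z-3) + 4*z*(3*k-5*z-3); both groups contain (3*k-5*z-3).

-(3*k-5*z-3)*(k-4*z)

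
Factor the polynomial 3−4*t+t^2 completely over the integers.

(t−1)*(t−3)

Two integers with product 3 and sum −4 are −1 and −3.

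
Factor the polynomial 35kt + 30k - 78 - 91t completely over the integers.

(5k - 13)(7t + 6)

Group as (35kt + 30k) + (-91t - 78) = 5k(7t + 6) - 13(7t + 6).
Both groups share the factor (7t + 6).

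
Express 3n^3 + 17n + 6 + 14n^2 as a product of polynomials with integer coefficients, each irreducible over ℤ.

(3n + 2)(n + 1)(n + 3)

Trying the rational-root candidates, n = −3 is a root, giving the factor (n + 3) and quotient 3n^2 + 5n + 2.
The remaining quadratic factors as (n + 1)(3n + 2).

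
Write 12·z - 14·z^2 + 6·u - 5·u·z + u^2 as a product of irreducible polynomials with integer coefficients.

(u + 2·z)·(u - 7·z + 6)

Group: u·(u - 7·z + 6) + 2·z·(u - 7·z + 6); both groups contain (u - 7·z + 6).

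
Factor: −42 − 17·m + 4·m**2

Need a pair with product 4·(−42) = −168 and sum −17: that's 7 and −24.
Split the middle term: 4·m**2 + 7·m − 24·m − 42 = m·(4·m + 7) − 6·(4·m + 7).

(4·m + 7)·(m − 6)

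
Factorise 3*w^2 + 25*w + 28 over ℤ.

Need a pair with product 3·28 = 84 and sum 25: that's 21 and 4.
Split the middle term: 3*w^2 + 21*w + 4*w + 28 = 3*w*(w + 7) + 4*(w + 7).

(3*w + 4)*(w + 7)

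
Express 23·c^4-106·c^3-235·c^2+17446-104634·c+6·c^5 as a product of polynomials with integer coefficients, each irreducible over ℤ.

By the rational root theorem, c = 1/6 is a root, so (6·c-1) is a factor; dividing leaves c^4+4·c^3-17·c^2-42·c-17446.
Next, c = 11 is a root, so (c-11) divides it; the quotient is c^3+15·c^2+148·c+1586.
Then c = -13 is a root, so (c+13) is a factor; dividing leaves c^2+2·c+122.
The quadratic c^2+2·c+122 has discriminant -484 < 0 and is irreducible over ℤ.

(6·c-1)·(c+13)·(c-11)·(c^2+2·c+122)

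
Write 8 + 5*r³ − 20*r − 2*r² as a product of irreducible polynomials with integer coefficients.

By the rational root theorem, r = 2/5 is a root, so (5*r − 2) divides it; the quotient is r² − 4.
The remaining quadratic factors as (r − 2)(r + 2).

(5*r − 2)*(r + 2)*(r − 2)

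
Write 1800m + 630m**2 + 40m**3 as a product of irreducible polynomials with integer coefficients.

Pull out the common factor 10m, then factor the remaining trinomial.

10m(4m + 15)(m + 12)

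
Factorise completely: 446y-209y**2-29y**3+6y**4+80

(6y+1)(y+5)(y-2)(y-8)

Among the possible rational roots, y = 2 is a root, so (y-2) divides it; the quotient is 6y**3-17y**2-243y-40.
Next, y = 8 is a root, giving the factor (y-8) and quotient 6y**2+31y+5.
The remaining quadratic factors as (6y+1)(y+5).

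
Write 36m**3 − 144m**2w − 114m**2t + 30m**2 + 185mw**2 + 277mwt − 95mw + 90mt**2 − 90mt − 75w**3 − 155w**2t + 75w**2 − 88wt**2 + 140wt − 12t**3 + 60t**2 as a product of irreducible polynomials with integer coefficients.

Group: 2m(18m**2 − 45mw − 39mt + 15m + 25w**2 + 35wt − 25w + 6t**2 − 30t) + (−3w − 2t)(18m**2 − 45mw − 39mt + 15m + 25w**2 + 35wt − 25w + 6t**2 − 30t); both groups contain (18m**2 − 45mw − 39mt + 15m + 25w**2 + 35wt − 25w + 6t**2 − 30t), so (2m − 3w − 2t) is a factor with cofactor 18m**2 − 45mw − 39mt + 15m + 25w**2 + 35wt − 25w + 6t**2 − 30t.
The cofactor groups again: 18m**2 − 45mw − 39mt + 15m + 25w**2 + 35wt − 25w + 6t**2 − 30t = 6m(3m − 5w − 6t) + (−5w − t + 5)(3m − 5w − 6t); both groups contain (3m − 5w − 6t), giving (6m − 5w − t + 5)(3m − 5w − 6t).

(2m − 3w − 2t)(3m − 5w − 6t)(6m − 5w − t + 5)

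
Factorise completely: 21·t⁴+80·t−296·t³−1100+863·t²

(3·t−11)·(7·t−10)·(t+1)·(t−10)

Among the possible rational roots, t = −1 is a root, giving the factor (t+1) and quotient 21·t³−317·t²+1180·t−1100.
Then t = 11/3 is a root, giving the factor (3·t−11) and quotient 7·t²−80·t+100.
The remaining quadratic factors as (7·t−10)(t−10).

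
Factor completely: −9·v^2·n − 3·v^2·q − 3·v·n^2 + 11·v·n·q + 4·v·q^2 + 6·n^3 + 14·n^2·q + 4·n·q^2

−(3·v − 2·n − 4·q)·(3·n + q)·(v + n)

Group: v·(−9·v·n − 3·v·q + 6·n^2 + 14·n·q + 4·q^2) + n·(−9·v·n − 3·v·q + 6·n^2 + 14·n·q + 4·q^2); both groups contain (−9·v·n − 3·v·q + 6·n^2 + 14·n·q + 4·q^2), so (v + n) is a factor with cofactor −9·v·n − 3·v·q + 6·n^2 + 14·n·q + 4·q^2.
The cofactor groups again: −9·v·n − 3·v·q + 6·n^2 + 14·n·q + 4·q^2 = −3·n·(3·v − 2·n − 4·q) − q·(3·v − 2·n − 4·q); both groups contain (3·v − 2·n − 4·q), giving −(3·n + q)·(3·v − 2·n − 4·q).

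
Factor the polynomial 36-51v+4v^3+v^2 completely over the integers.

Among the possible rational roots, v = 3/4 is a root, so (4v-3) divides it; the quotient is v^2+v-12.
The remaining quadratic factors as (v+4)(v-3).

(4v-3)(v+4)(v-3)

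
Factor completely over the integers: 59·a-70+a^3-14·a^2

Trying the rational-root candidates, a = 5 is a root, giving the factor (a-5) and quotient a^2-9·a+14.
The remaining quadratic factors as (a-7)(a-2).

(a-2)·(a-5)·(a-7)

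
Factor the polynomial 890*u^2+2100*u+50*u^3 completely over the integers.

Pull out the common factor 10*u, then factor the remaining trinomial.

10*u*(5*u+14)*(u+15)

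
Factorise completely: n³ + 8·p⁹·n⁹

Factor out n³ first: what remains is 8·p⁹·n⁶ + 1.
Recognize a sum of cubes with the parts 2·p³·n² and 1.

n³·(2·p³·n² + 1)·(4·p⁶·n⁴ − 2·p³·n² + 1)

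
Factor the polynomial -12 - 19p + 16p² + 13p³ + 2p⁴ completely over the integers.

(2p + 1)(p + 3)(p + 4)(p - 1)

Testing divisors of the constant over divisors of the leading coefficient, p = -4 is a root, so (p + 4) divides it; the quotient is 2p³ + 5p² - 4p - 3.
Next, p = -3 is a root, giving the factor (p + 3) and quotient 2p² - p - 1.
The remaining quadratic factors as (2p + 1)(p - 1).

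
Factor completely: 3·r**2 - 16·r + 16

(3·r - 4)·(r - 4)

Need a pair with product 3·16 = 48 and sum -16: that's -4 and -12.
Split the middle term: 3·r**2 - 4·r - 12·r + 16 = r·(3·r - 4) - 4·(3·r - 4).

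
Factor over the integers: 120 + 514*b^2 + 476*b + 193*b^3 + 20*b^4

By the rational root theorem, b = -6 is a root, so (b + 6) divides it; the quotient is 20*b^3 + 73*b^2 + 76*b + 20.
Then b = -2/5 is a root, giving the factor (5*b + 2) and quotient 4*b^2 + 13*b + 10.
The remaining quadratic factors as (b + 2)(4*b + 5).

(4*b + 5)*(5*b + 2)*(b + 2)*(b + 6)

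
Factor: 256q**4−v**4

(4q+v)(4q−v)(16q**2+v**2)

(4q)⁴ − (v)⁴ = ((4q)² − (v)²)((4q)² + (v)²); the first factor splits again, the second (16q**2+v**2) is irreducible.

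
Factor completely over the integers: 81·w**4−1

(3·w)⁴ − (1)⁴ = ((3·w)² − (1)²)((3·w)² + (1)²); the first factor splits again, the second (9·w**2+1) is irreducible.

(3·w+1)·(3·w−1)·(9·w**2+1)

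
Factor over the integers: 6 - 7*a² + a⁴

(a + 1)*(a - 1)*(a² - 6)

Substitute u = a² to get a quadratic in u, then factor.
a² - 1 is a difference of squares.
a² - 6 is irreducible over ℤ (6 is not a perfect square).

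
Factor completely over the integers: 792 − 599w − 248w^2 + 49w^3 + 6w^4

(2w − 9)(3w + 8)(w + 11)(w − 1)

By the rational root theorem, w = 1 is a root, so (w − 1) is a factor; dividing leaves 6w^3 + 55w^2 − 193w − 792.
Next, w = 9/2 is a root, so (2w − 9) divides it; the quotient is 3w^2 + 41w + 88.
The remaining quadratic factors as (3w + 8)(w + 11).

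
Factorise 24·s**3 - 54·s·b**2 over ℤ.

6·s·(2·s - 3·b)·(2·s + 3·b)

Every term has a factor of 6·s. Then 4·s**2 - 9·b**2 = (2·s)² − (3·b)².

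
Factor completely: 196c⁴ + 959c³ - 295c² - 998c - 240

Trying the rational-root candidates, c = -5 is a root, so (c + 5) is a factor; dividing leaves 196c³ - 21c² - 190c - 48.
Next, c = 8/7 is a root, so (7c - 8) divides it; the quotient is 28c² + 29c + 6.
The remaining quadratic factors as (4c + 3)(7c + 2).

(4c + 3)(7c + 2)(7c - 8)(c + 5)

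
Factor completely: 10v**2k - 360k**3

10k(v - 6k)(v + 6k)

Every term has a factor of 10k. Then v**2 - 36k**2 = (v)² − (6k)².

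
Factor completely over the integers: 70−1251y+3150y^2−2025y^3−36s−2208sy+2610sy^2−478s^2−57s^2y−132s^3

−(11s−9y+5)(3s+15y−1)(4s−15y+14)

Group: 11s(−12s^2−15sy−38s+225y^2−225y+14) + (−9y+5)(−12s^2−15sy−38s+225y^2−225y+14); both groups contain (−12s^2−15sy−38s+225y^2−225y+14), so (11s−9y+5) is a factor with cofactor −12s^2−15sy−38s+225y^2−225y+14.
The cofactor groups again: −12s^2−15sy−38s+225y^2−225y+14 = −4s(3s+15y−1) + (15y−14)(3s+15y−1); both groups contain (3s+15y−1), giving −(4s−15y+14)(3s+15y−1).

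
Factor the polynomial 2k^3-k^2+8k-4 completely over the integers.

(2k-1)(k^2+4)

Group as (2k^3+8k) + (-k^2-4) = 2k(k^2+4) - (k^2+4).
Both groups share the factor (k^2+4).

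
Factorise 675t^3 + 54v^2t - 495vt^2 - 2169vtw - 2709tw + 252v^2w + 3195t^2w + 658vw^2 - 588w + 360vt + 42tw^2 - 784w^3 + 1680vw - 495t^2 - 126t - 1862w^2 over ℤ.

(2v - 15t + 7w + 14)(9v - 15t - 8w - 3)(3t + 14w)

Group: 9v(6vt + 28vw - 45t^2 - 189tw + 42t + 98w^2 + 196w) + (-15t - 8w - 3)(6vt + 28vw - 45t^2 - 189tw + 42t + 98w^2 + 196w); both groups contain (6vt + 28vw - 45t^2 - 189tw + 42t + 98w^2 + 196w), so (9v - 15t - 8w - 3) is a factor with cofactor 6vt + 28vw - 45t^2 - 189tw + 42t + 98w^2 + 196w.
The cofactor groups again: 6vt + 28vw - 45t^2 - 189tw + 42t + 98w^2 + 196w = 3t(2v - 15t + 7w + 14) + 14w(2v - 15t + 7w + 14); both groups contain (2v - 15t + 7w + 14), giving (3t + 14w)(2v - 15t + 7w + 14).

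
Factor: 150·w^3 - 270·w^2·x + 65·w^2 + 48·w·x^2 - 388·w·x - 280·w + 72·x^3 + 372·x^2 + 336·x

(5·w + 2·x + 8)·(5·w - 6·x)·(6·w - 6·x - 7)

Group: 5·w·(30·w^2 - 18·w·x + 13·w - 12·x^2 - 62·x - 56) - 6·x·(30·w^2 - 18·w·x + 13·w - 12·x^2 - 62·x - 56); both groups contain (30·w^2 - 18·w·x + 13·w - 12·x^2 - 62·x - 56), so (5·w - 6·x) is a factor with cofactor 30·w^2 - 18·w·x + 13·w - 12·x^2 - 62·x - 56.
The cofactor groups again: 30·w^2 - 18·w·x + 13·w - 12·x^2 - 62·x - 56 = 5·w·(6·w - 6·x - 7) + (2·x + 8)·(6·w - 6·x - 7); both groups contain (6·w - 6·x - 7), giving (5·w + 2·x + 8)·(6·w - 6·x - 7).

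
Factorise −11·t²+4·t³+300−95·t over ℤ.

By the rational root theorem, t = 15/4 is a root, so (4·t−15) divides it; the quotient is t²+t−20.
The remaining quadratic factors as (t−4)(t+5).

(4·t−15)·(t+5)·(t−4)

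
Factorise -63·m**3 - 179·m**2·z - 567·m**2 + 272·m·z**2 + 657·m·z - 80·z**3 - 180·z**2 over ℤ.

-(7·m - 5·z)·(9·m - 4·z)·(m + 4·z + 9)

Group: 9·m·(-7·m**2 - 23·m·z - 63·m + 20·z**2 + 45·z) - 4·z·(-7·m**2 - 23·m·z - 63·m + 20·z**2 + 45·z); both groups contain (-7·m**2 - 23·m·z - 63·m + 20·z**2 + 45·z), so (9·m - 4·z) is a factor with cofactor -7·m**2 - 23·m·z - 63·m + 20·z**2 + 45·z.
The cofactor groups again: -7·m**2 - 23·m·z - 63·m + 20·z**2 + 45·z = -m·(7·m - 5·z) + (-4·z - 9)·(7·m - 5·z); both groups contain (7·m - 5·z), giving -(m + 4·z + 9)·(7·m - 5·z).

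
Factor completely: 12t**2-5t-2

(3t-2)(4t+1)

Need a pair with product 12·(-2) = -24 and sum -5: that's -8 and 3.
Split the middle term: 12t**2-8t + 3t-2 = 4t(3t-2) + (3t-2).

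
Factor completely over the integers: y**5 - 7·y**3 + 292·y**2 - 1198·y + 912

(y + 8)·(y - 1)·(y - 3)·(y**2 - 4·y + 38)

Testing divisors of the constant over divisors of the leading coefficient, y = 3 is a root, so (y - 3) is a factor; dividing leaves y**4 + 3·y**3 + 2·y**2 + 298·y - 304.
Next, y = -8 is a root, so (y + 8) is a factor; dividing leaves y**3 - 5·y**2 + 42·y - 38.
Next, y = 1 is a root, giving the factor (y - 1) and quotient y**2 - 4·y + 38.
The quadratic y**2 - 4·y + 38 has discriminant -136 < 0 and is irreducible over ℤ.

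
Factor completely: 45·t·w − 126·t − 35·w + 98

(5·w − 14)·(9·t − 7)

Group as (45·t·w − 126·t) + (−35·w + 98) = 9·t·(5·w − 14) − 7·(5·w − 14).
Both groups share the factor (5·w − 14).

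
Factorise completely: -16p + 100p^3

4p(5p + 2)(5p - 2)

Pull out the common factor 4p; 25p^2 - 4 is a difference of squares.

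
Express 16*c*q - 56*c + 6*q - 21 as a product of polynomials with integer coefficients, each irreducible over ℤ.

Group as (16*c*q - 56*c) + (6*q - 21) = 8*c*(2*q - 7) + 3*(2*q - 7).
Both groups share the factor (2*q - 7).

(2*q - 7)*(8*c + 3)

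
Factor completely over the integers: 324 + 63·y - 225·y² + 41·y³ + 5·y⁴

Testing divisors of the constant over divisors of the leading coefficient, y = -1 is a root, so (y + 1) divides it; the quotient is 5·y³ + 36·y² - 261·y + 324.
Continuing, y = 3 is a root, so (y - 3) divides it; the quotient is 5·y² + 51·y - 108.
The remaining quadratic factors as (y + 12)(5·y - 9).

(5·y - 9)·(y + 1)·(y + 12)·(y - 3)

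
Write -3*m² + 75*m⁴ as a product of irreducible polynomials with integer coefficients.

Every term has a factor of 3*m². Then 25*m² - 1 = (5*m)² − (1)².

3*m²*(5*m + 1)*(5*m - 1)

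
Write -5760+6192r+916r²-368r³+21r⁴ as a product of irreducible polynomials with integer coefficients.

Among the possible rational roots, r = 8 is a root, giving the factor (r-8) and quotient 21r³-200r²-684r+720.
Then r = -10/3 is a root, so (3r+10) is a factor; dividing leaves 7r²-90r+72.
The remaining quadratic factors as (r-12)(7r-6).

(3r+10)(7r-6)(r-12)(r-8)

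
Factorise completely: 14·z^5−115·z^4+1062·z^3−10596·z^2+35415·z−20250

Testing divisors of the constant over divisors of the leading coefficient, z = 9/2 is a root, so (2·z−9) divides it; the quotient is 7·z^4−26·z^3+414·z^2−3435·z+2250.
Then z = 5/7 is a root, so (7·z−5) is a factor; dividing leaves z^3−3·z^2+57·z−450.
Next, z = 6 is a root, so (z−6) divides it; the quotient is z^2+3·z+75.
The quadratic z^2+3·z+75 has discriminant −291 < 0 and is irreducible over ℤ.

(2·z−9)·(7·z−5)·(z−6)·(z^2+3·z+75)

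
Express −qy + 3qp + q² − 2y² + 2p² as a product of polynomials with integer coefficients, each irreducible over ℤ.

(q + 2p − 2y)(q + p + y)

Group: q(q + p + y) + (2p − 2y)(q + p + y); both groups contain (q + p + y).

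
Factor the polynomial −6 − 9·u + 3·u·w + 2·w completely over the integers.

(3·u + 2)·(w − 3)

Group as (3·u·w − 9·u) + (2·w − 6) = 3·u·(w − 3) + 2·(w − 3).
Both groups share the factor (w − 3).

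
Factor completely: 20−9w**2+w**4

(w+2)(w−2)(w**2−5)

Substitute u = w**2 to get a quadratic in u, then factor.
w**2−5 is irreducible over ℤ (5 is not a perfect square).
w**2−4 is a difference of squares.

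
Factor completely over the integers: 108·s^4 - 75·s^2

Pull out the common factor 3·s^2; 36·s^2 - 25 is a difference of squares.

3·s^2·(6·s + 5)·(6·s - 5)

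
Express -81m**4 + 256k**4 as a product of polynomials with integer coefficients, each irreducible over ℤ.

(4k + 3m)(4k - 3m)(16k**2 + 9m**2)

(4k)⁴ − (3m)⁴ = ((4k)² − (3m)²)((4k)² + (3m)²); the first factor splits again, the second (16k**2 + 9m**2) is irreducible.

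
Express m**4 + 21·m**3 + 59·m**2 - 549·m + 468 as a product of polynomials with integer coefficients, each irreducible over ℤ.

(m + 12)·(m + 13)·(m - 1)·(m - 3)

Trying the rational-root candidates, m = -12 is a root, so (m + 12) divides it; the quotient is m**3 + 9·m**2 - 49·m + 39.
Continuing, m = 1 is a root, so (m - 1) divides it; the quotient is m**2 + 10·m - 39.
The remaining quadratic factors as (m + 13)(m - 3).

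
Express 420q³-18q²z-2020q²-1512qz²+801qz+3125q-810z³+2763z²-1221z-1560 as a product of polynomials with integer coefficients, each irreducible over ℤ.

Group: 6q(70q²-108qz-185q-90z²+177z+120) + (9z-13)(70q²-108qz-185q-90z²+177z+120); both groups contain (70q²-108qz-185q-90z²+177z+120), so (6q+9z-13) is a factor with cofactor 70q²-108qz-185q-90z²+177z+120.
The cofactor groups again: 70q²-108qz-185q-90z²+177z+120 = 10q(7q-15z-8) + (6z-15)(7q-15z-8); both groups contain (7q-15z-8), giving (10q+6z-15)(7q-15z-8).

(10q+6z-15)(6q+9z-13)(7q-15z-8)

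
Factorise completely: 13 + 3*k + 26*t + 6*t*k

(2*t + 1)*(3*k + 13)

Group as (6*t*k + 26*t) + (3*k + 13) = 2*t*(3*k + 13) + (3*k + 13).
Both groups share the factor (3*k + 13).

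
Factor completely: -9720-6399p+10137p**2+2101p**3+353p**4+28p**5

(4p+3)(7p-8)(p+9)(p**2+4p+45)

Trying the rational-root candidates, p = 8/7 is a root, giving the factor (7p-8) and quotient 4p**4+55p**3+363p**2+1863p+1215.
Then p = -9 is a root, giving the factor (p+9) and quotient 4p**3+19p**2+192p+135.
Then p = -3/4 is a root, so (4p+3) is a factor; dividing leaves p**2+4p+45.
The quadratic p**2+4p+45 has discriminant -164 < 0 and is irreducible over ℤ.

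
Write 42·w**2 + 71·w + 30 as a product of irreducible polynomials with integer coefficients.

(6·w + 5)·(7·w + 6)

Need a pair with product 42·30 = 1260 and sum 71: that's 35 and 36.
Split the middle term: 42·w**2 + 35·w + 36·w + 30 = 7·w·(6·w + 5) + 6·(6·w + 5).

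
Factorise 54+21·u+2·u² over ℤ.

(2·u+9)·(u+6)

Need a pair with product 2·54 = 108 and sum 21: that's 12 and 9.
Split the middle term: 2·u²+12·u + 9·u+54 = 2·u·(u+6) + 9·(u+6).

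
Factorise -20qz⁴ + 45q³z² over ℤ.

5qz²(3q + 2z)(3q - 2z)

Factor out 5qz², leaving 9q² - 4z², which is a difference of two squares.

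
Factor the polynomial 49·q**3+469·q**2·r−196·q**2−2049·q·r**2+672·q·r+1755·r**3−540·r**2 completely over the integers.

Group: 7·q·(7·q**2+82·q·r−28·q−117·r**2+36·r) − 15·r·(7·q**2+82·q·r−28·q−117·r**2+36·r); both groups contain (7·q**2+82·q·r−28·q−117·r**2+36·r), so (7·q−15·r) is a factor with cofactor 7·q**2+82·q·r−28·q−117·r**2+36·r.
The cofactor groups again: 7·q**2+82·q·r−28·q−117·r**2+36·r = 7·q·(q+13·r−4) − 9·r·(q+13·r−4); both groups contain (q+13·r−4), giving (7·q−9·r)·(q+13·r−4).

(7·q−15·r)·(7·q−9·r)·(q+13·r−4)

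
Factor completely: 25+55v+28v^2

Need a pair with product 28·25 = 700 and sum 55: that's 20 and 35.
Split the middle term: 28v^2+20v + 35v+25 = 4v(7v+5) + 5(7v+5).

(4v+5)(7v+5)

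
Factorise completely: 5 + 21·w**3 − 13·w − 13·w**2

(3·w − 1)·(7·w + 5)·(w − 1)

Trying the rational-root candidates, w = 1/3 is a root, giving the factor (3·w − 1) and quotient 7·w**2 − 2·w − 5.
The remaining quadratic factors as (7·w + 5)(w − 1).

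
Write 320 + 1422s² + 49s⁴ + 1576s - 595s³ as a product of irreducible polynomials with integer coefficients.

(7s + 2)(7s + 4)(s - 5)(s - 8)

By the rational root theorem, s = -2/7 is a root, giving the factor (7s + 2) and quotient 7s³ - 87s² + 228s + 160.
Then s = 8 is a root, so (s - 8) divides it; the quotient is 7s² - 31s - 20.
The remaining quadratic factors as (7s + 4)(s - 5).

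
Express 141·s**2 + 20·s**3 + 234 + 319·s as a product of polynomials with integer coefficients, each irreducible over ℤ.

(4·s + 13)·(5·s + 9)·(s + 2)

Trying the rational-root candidates, s = -9/5 is a root, so (5·s + 9) divides it; the quotient is 4·s**2 + 21·s + 26.
The remaining quadratic factors as (4·s + 13)(s + 2).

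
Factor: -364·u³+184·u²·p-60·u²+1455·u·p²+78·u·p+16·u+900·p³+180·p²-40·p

-(2·u-5·p)·(13·u+12·p+4)·(14·u+15·p-2)

Group: 13·u·(-28·u²+40·u·p+4·u+75·p²-10·p) + (12·p+4)·(-28·u²+40·u·p+4·u+75·p²-10·p); both groups contain (-28·u²+40·u·p+4·u+75·p²-10·p), so (13·u+12·p+4) is a factor with cofactor -28·u²+40·u·p+4·u+75·p²-10·p.
The cofactor groups again: -28·u²+40·u·p+4·u+75·p²-10·p = -14·u·(2·u-5·p) + (-15·p+2)·(2·u-5·p); both groups contain (2·u-5·p), giving -(14·u+15·p-2)·(2·u-5·p).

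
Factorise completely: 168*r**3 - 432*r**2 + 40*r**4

8*r**2*(5*r - 9)*(r + 6)

Pull out the common factor 8*r**2, then factor the remaining trinomial.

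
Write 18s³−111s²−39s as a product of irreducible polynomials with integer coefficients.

3s(2s−13)(3s+1)

Pull out the common factor 3s, then factor the remaining trinomial.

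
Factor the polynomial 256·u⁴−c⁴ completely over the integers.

Write as (16·u²)² − (c²)², then factor 16·u²−c² once more.

(4·u−c)·(4·u+c)·(16·u²+c²)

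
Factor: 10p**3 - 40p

10p(p + 2)(p - 2)

Factor out 10p, leaving p**2 - 4, which is a difference of two squares.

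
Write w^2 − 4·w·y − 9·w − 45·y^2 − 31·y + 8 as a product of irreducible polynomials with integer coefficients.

(w + 5·y − 1)·(w − 9·y − 8)

Group: w·(w + 5·y − 1) + (−9·y − 8)·(w + 5·y − 1); both groups contain (w + 5·y − 1).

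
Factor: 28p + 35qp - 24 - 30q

(5q + 4)(7p - 6)

Group as (35qp - 30q) + (28p - 24) = 5q(7p - 6) + 4(7p - 6).
Both groups share the factor (7p - 6).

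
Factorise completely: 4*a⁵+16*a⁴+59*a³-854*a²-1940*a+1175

(2*a+5)*(2*a-1)*(a-5)*(a²+7*a+47)

By the rational root theorem, a = 1/2 is a root, so (2*a-1) is a factor; dividing leaves 2*a⁴+9*a³+34*a²-410*a-1175.
Then a = 5 is a root, giving the factor (a-5) and quotient 2*a³+19*a²+129*a+235.
Next, a = -5/2 is a root, giving the factor (2*a+5) and quotient a²+7*a+47.
The quadratic a²+7*a+47 has discriminant -139 < 0 and is irreducible over ℤ.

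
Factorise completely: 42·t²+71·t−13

(6·t−1)·(7·t+13)

Need a pair with product 42·(−13) = −546 and sum 71: that's −7 and 78.
Split the middle term: 42·t²−7·t + 78·t−13 = 7·t·(6·t−1) + 13·(6·t−1).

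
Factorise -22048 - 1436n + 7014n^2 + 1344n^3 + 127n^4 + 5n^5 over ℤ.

Testing divisors of the constant over divisors of the leading coefficient, n = 8/5 is a root, so (5n - 8) is a factor; dividing leaves n^4 + 27n^3 + 312n^2 + 1902n + 2756.
Then n = -2 is a root, so (n + 2) divides it; the quotient is n^3 + 25n^2 + 262n + 1378.
Next, n = -13 is a root, so (n + 13) is a factor; dividing leaves n^2 + 12n + 106.
The quadratic n^2 + 12n + 106 has discriminant -280 < 0 and is irreducible over ℤ.

(5n - 8)(n + 13)(n + 2)(n^2 + 12n + 106)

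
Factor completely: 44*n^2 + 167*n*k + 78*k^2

Group: 4*n*(11*n + 6*k) + 13*k*(11*n + 6*k); both groups contain (11*n + 6*k).

(4*n + 13*k)*(11*n + 6*k)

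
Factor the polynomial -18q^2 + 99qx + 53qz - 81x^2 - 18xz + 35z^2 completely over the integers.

Group: -2q(9q - 9x + 5z) + (9x + 7z)(9q - 9x + 5z); both groups contain (9q - 9x + 5z).

-(2q - 9x - 7z)(9q - 9x + 5z)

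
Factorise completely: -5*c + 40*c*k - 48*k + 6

Group as (40*c*k - 5*c) + (-48*k + 6) = 5*c*(8*k - 1) - 6*(8*k - 1).
Both groups share the factor (8*k - 1).

(5*c - 6)*(8*k - 1)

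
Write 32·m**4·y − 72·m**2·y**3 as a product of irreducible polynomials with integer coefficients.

Factor out 8·m**2·y, leaving 4·m**2 − 9·y**2, which is a difference of two squares.

8·m**2·y·(2·m + 3·y)·(2·m − 3·y)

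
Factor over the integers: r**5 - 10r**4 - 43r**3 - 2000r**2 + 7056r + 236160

(r + 8)(r - 12)(r - 15)(r**2 + 9r + 164)

By the rational root theorem, r = 12 is a root, giving the factor (r - 12) and quotient r**4 + 2r**3 - 19r**2 - 2228r - 19680.
Continuing, r = -8 is a root, so (r + 8) is a factor; dividing leaves r**3 - 6r**2 + 29r - 2460.
Next, r = 15 is a root, so (r - 15) is a factor; dividing leaves r**2 + 9r + 164.
The quadratic r**2 + 9r + 164 has discriminant -575 < 0 and is irreducible over ℤ.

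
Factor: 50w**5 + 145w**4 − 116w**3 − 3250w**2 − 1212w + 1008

By the rational root theorem, w = 7/2 is a root, so (2w − 7) is a factor; dividing leaves 25w**4 + 160w**3 + 502w**2 + 132w − 144.
Next, w = −4/5 is a root, giving the factor (5w + 4) and quotient 5w**3 + 28w**2 + 78w − 36.
Next, w = 2/5 is a root, so (5w − 2) is a factor; dividing leaves w**2 + 6w + 18.
The quadratic w**2 + 6w + 18 has discriminant −36 < 0 and is irreducible over ℤ.

(2w − 7)(5w + 4)(5w − 2)(w**2 + 6w + 18)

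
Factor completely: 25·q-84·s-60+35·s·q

Group as (35·s·q-84·s) + (25·q-60) = 7·s·(5·q-12) + 5·(5·q-12).
Both groups share the factor (5·q-12).

(5·q-12)·(7·s+5)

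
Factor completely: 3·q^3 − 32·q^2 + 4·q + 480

By the rational root theorem, q = −10/3 is a root, giving the factor (3·q + 10) and quotient q^2 − 14·q + 48.
The remaining quadratic factors as (q − 8)(q − 6).

(3·q + 10)·(q − 6)·(q − 8)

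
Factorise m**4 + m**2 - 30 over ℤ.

Substitute u = m**2 to get a quadratic in u, then factor.
m**2 - 5 is irreducible over ℤ (5 is not a perfect square).
m**2 + 6 is irreducible over ℤ (always positive, so no real roots).

(m**2 + 6)*(m**2 - 5)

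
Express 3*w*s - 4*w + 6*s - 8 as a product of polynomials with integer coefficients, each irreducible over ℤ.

Group as (3*w*s - 4*w) + (6*s - 8) = w*(3*s - 4) + 2*(3*s - 4).
Both groups share the factor (3*s - 4).

(3*s - 4)*(w + 2)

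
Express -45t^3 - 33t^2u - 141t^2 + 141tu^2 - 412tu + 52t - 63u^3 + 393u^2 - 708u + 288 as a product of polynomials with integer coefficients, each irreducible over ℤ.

-(3t + 7u - 4)(3t - 3u + 8)(5t - 3u + 9)

Group: 3t(-15t^2 + 24tu - 67t - 9u^2 + 51u - 72) + (7u - 4)(-15t^2 + 24tu - 67t - 9u^2 + 51u - 72); both groups contain (-15t^2 + 24tu - 67t - 9u^2 + 51u - 72), so (3t + 7u - 4) is a factor with cofactor -15t^2 + 24tu - 67t - 9u^2 + 51u - 72.
The cofactor groups again: -15t^2 + 24tu - 67t - 9u^2 + 51u - 72 = -5t(3t - 3u + 8) + (3u - 9)(3t - 3u + 8); both groups contain (3t - 3u + 8), giving -(5t - 3u + 9)(3t - 3u + 8).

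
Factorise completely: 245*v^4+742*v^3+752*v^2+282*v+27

(5*v+3)*(7*v+1)*(7*v+9)*(v+1)

Among the possible rational roots, v = -1 is a root, giving the factor (v+1) and quotient 245*v^3+497*v^2+255*v+27.
Next, v = -9/7 is a root, so (7*v+9) divides it; the quotient is 35*v^2+26*v+3.
The remaining quadratic factors as (7*v+1)(5*v+3).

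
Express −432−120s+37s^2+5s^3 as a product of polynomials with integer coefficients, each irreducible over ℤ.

(5s+12)(s+9)(s−4)

Testing divisors of the constant over divisors of the leading coefficient, s = 4 is a root, so (s−4) is a factor; dividing leaves 5s^2+57s+108.
The remaining quadratic factors as (5s+12)(s+9).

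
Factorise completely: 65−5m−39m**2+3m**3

Group as (3m**3−5m) + (−39m**2+65) = m(3m**2−5) − 13(3m**2−5).
Both groups share the factor (3m**2−5).

(m−13)(3m**2−5)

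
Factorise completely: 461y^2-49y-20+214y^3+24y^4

Trying the rational-root candidates, y = -1/6 is a root, so (6y+1) divides it; the quotient is 4y^3+35y^2+71y-20.
Continuing, y = 1/4 is a root, so (4y-1) divides it; the quotient is y^2+9y+20.
The remaining quadratic factors as (y+5)(y+4).

(4y-1)(6y+1)(y+4)(y+5)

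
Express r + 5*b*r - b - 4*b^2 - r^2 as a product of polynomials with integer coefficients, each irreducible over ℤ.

Group: -4*b*(b - r) + (r - 1)*(b - r); both groups contain (b - r).

-(4*b - r + 1)*(b - r)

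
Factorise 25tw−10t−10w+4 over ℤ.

Group as (25tw−10t) + (−10w+4) = 5t(5w−2) − 2(5w−2).
Both groups share the factor (5w−2).

(5t−2)(5w−2)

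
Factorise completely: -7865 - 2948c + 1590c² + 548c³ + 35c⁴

(5c - 11)(7c + 13)(c + 11)(c + 5)

Among the possible rational roots, c = -5 is a root, so (c + 5) divides it; the quotient is 35c³ + 373c² - 275c - 1573.
Then c = 11/5 is a root, so (5c - 11) divides it; the quotient is 7c² + 90c + 143.
The remaining quadratic factors as (c + 11)(7c + 13).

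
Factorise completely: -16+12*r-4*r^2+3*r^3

Group as (3*r^3+12*r) + (-4*r^2-16) = 3*r*(r^2+4) - 4*(r^2+4).
Both groups share the factor (r^2+4).

(3*r-4)*(r^2+4)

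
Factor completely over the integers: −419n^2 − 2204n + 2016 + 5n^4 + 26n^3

Trying the rational-root candidates, n = −8 is a root, giving the factor (n + 8) and quotient 5n^3 − 14n^2 − 307n + 252.
Next, n = −7 is a root, giving the factor (n + 7) and quotient 5n^2 − 49n + 36.
The remaining quadratic factors as (n − 9)(5n − 4).

(5n − 4)(n + 7)(n + 8)(n − 9)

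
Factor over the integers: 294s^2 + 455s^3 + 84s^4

Pull out the common factor 7s^2, then factor the remaining trinomial.

7s^2(3s + 14)(4s + 3)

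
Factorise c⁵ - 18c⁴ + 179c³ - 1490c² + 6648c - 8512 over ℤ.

(c - 2)(c - 7)(c - 8)(c² - c + 76)

Testing divisors of the constant over divisors of the leading coefficient, c = 2 is a root, giving the factor (c - 2) and quotient c⁴ - 16c³ + 147c² - 1196c + 4256.
Next, c = 7 is a root, so (c - 7) divides it; the quotient is c³ - 9c² + 84c - 608.
Then c = 8 is a root, so (c - 8) divides it; the quotient is c² - c + 76.
The quadratic c² - c + 76 has discriminant -303 < 0 and is irreducible over ℤ.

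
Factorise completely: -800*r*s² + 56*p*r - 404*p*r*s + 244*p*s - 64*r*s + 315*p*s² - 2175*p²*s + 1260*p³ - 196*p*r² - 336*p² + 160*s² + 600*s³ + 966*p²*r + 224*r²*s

(12*p - 2*r + 5*s)*(15*p + 14*r - 15*s - 4)*(7*p - 8*s)

Group: 7*p*(180*p² + 138*p*r - 105*p*s - 48*p - 28*r² + 100*r*s + 8*r - 75*s² - 20*s) - 8*s*(180*p² + 138*p*r - 105*p*s - 48*p - 28*r² + 100*r*s + 8*r - 75*s² - 20*s); both groups contain (180*p² + 138*p*r - 105*p*s - 48*p - 28*r² + 100*r*s + 8*r - 75*s² - 20*s), so (7*p - 8*s) is a factor with cofactor 180*p² + 138*p*r - 105*p*s - 48*p - 28*r² + 100*r*s + 8*r - 75*s² - 20*s.
The cofactor groups again: 180*p² + 138*p*r - 105*p*s - 48*p - 28*r² + 100*r*s + 8*r - 75*s² - 20*s = 15*p*(12*p - 2*r + 5*s) + (14*r - 15*s - 4)*(12*p - 2*r + 5*s); both groups contain (12*p - 2*r + 5*s), giving (15*p + 14*r - 15*s - 4)*(12*p - 2*r + 5*s).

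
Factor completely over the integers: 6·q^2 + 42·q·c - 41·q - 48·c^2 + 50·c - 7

(6·q - 6·c + 1)·(q + 8·c - 7)

Group: 6·q·(q + 8·c - 7) + (-6·c + 1)·(q + 8·c - 7); both groups contain (q + 8·c - 7).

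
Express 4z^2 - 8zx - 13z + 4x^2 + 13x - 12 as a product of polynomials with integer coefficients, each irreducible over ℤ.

(4z - 4x + 3)(z - x - 4)

Group: 4z(z - x - 4) + (-4x + 3)(z - x - 4); both groups contain (z - x - 4).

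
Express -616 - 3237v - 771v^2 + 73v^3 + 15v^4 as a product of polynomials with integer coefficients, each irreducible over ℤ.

(3v + 11)(5v + 1)(v + 8)(v - 7)

Testing divisors of the constant over divisors of the leading coefficient, v = 7 is a root, so (v - 7) is a factor; dividing leaves 15v^3 + 178v^2 + 475v + 88.
Next, v = -1/5 is a root, so (5v + 1) is a factor; dividing leaves 3v^2 + 35v + 88.
The remaining quadratic factors as (v + 8)(3v + 11).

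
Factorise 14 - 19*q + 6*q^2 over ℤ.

Need a pair with product 6·14 = 84 and sum -19: that's -7 and -12.
Split the middle term: 6*q^2 - 7*q - 12*q + 14 = q*(6*q - 7) - 2*(6*q - 7).

(6*q - 7)*(q - 2)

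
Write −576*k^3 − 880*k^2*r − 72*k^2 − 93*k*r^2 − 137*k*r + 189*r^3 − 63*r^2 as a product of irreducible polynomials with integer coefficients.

−(8*k + 9*r)*(8*k − 3*r + 1)*(9*k + 7*r)

Group: 8*k*(−72*k^2 − 137*k*r − 63*r^2) + (−3*r + 1)*(−72*k^2 − 137*k*r − 63*r^2); both groups contain (−72*k^2 − 137*k*r − 63*r^2), so (8*k − 3*r + 1) is a factor with cofactor −72*k^2 − 137*k*r − 63*r^2.
The cofactor groups again: −72*k^2 − 137*k*r − 63*r^2 = −8*k*(9*k + 7*r) − 9*r*(9*k + 7*r); both groups contain (9*k + 7*r), giving −(8*k + 9*r)*(9*k + 7*r).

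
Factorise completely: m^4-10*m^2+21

(m^2-3)*(m^2-7)

Substitute u = m^2 to get a quadratic in u, then factor.
m^2-7 is irreducible over ℤ (7 is not a perfect square).
m^2-3 is irreducible over ℤ (3 is not a perfect square).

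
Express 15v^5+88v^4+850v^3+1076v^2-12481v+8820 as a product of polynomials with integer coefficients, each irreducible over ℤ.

(3v-7)(5v-4)(v+5)(v^2+4v+63)

Trying the rational-root candidates, v = 7/3 is a root, giving the factor (3v-7) and quotient 5v^4+41v^3+379v^2+1243v-1260.
Then v = 4/5 is a root, so (5v-4) divides it; the quotient is v^3+9v^2+83v+315.
Continuing, v = -5 is a root, giving the factor (v+5) and quotient v^2+4v+63.
The quadratic v^2+4v+63 has discriminant -236 < 0 and is irreducible over ℤ.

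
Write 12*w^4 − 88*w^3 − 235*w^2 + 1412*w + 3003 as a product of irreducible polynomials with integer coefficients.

(2*w − 11)*(6*w + 13)*(w + 3)*(w − 7)

Testing divisors of the constant over divisors of the leading coefficient, w = −3 is a root, so (w + 3) is a factor; dividing leaves 12*w^3 − 124*w^2 + 137*w + 1001.
Then w = 7 is a root, giving the factor (w − 7) and quotient 12*w^2 − 40*w − 143.
The remaining quadratic factors as (6*w + 13)(2*w − 11).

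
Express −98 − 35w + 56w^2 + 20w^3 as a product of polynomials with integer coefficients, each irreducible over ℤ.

Group as (20w^3 − 35w) + (56w^2 − 98) = 5w(4w^2 − 7) + 14(4w^2 − 7).
Both groups share the factor (4w^2 − 7).

(5w + 14)(4w^2 − 7)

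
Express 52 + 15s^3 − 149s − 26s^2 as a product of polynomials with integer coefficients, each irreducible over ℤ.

Testing divisors of the constant over divisors of the leading coefficient, s = −13/5 is a root, giving the factor (5s + 13) and quotient 3s^2 − 13s + 4.
The remaining quadratic factors as (s − 4)(3s − 1).

(3s − 1)(5s + 13)(s − 4)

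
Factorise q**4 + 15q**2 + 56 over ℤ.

Substitute u = q**2 to get a quadratic in u, then factor.
q**2 + 7 is irreducible over ℤ (always positive, so no real roots).
q**2 + 8 is irreducible over ℤ (always positive, so no real roots).

(q**2 + 7)(q**2 + 8)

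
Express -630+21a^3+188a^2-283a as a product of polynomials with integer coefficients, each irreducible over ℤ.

Trying the rational-root candidates, a = -9/7 is a root, so (7a+9) divides it; the quotient is 3a^2+23a-70.
The remaining quadratic factors as (a+10)(3a-7).

(3a-7)(7a+9)(a+10)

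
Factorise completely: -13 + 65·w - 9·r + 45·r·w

Group as (45·r·w - 9·r) + (65·w - 13) = 9·r·(5·w - 1) + 13·(5·w - 1).
Both groups share the factor (5·w - 1).

(5·w - 1)·(9·r + 13)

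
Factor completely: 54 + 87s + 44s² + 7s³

By the rational root theorem, s = -3 is a root, so (s + 3) is a factor; dividing leaves 7s² + 23s + 18.
The remaining quadratic factors as (7s + 9)(s + 2).

(7s + 9)(s + 2)(s + 3)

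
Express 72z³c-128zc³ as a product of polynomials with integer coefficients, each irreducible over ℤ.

Factor out 8zc, leaving 9z²-16c², which is a difference of two squares.

8cz(3z-4c)(3z+4c)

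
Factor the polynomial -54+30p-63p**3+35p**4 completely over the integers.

(5p-9)(7p**3+6)

Group as (35p**4+30p) + (-63p**3-54) = 5p(7p**3+6) - 9(7p**3+6).
Both groups share the factor (7p**3+6).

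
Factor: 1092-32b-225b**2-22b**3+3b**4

(3b+14)(b+3)(b-13)(b-2)

By the rational root theorem, b = 2 is a root, so (b-2) is a factor; dividing leaves 3b**3-16b**2-257b-546.
Next, b = 13 is a root, so (b-13) is a factor; dividing leaves 3b**2+23b+42.
The remaining quadratic factors as (3b+14)(b+3).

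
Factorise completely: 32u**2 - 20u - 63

Need a pair with product 32·(-63) = -2016 and sum -20: that's -56 and 36.
Split the middle term: 32u**2 - 56u + 36u - 63 = 8u(4u - 7) + 9(4u - 7).

(4u - 7)(8u + 9)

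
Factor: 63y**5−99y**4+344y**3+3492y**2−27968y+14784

(3y+14)(3y−11)(7y−4)(y**2−2y+24)

Among the possible rational roots, y = 4/7 is a root, giving the factor (7y−4) and quotient 9y**4−9y**3+44y**2+524y−3696.
Then y = −14/3 is a root, giving the factor (3y+14) and quotient 3y**3−17y**2+94y−264.
Then y = 11/3 is a root, giving the factor (3y−11) and quotient y**2−2y+24.
The quadratic y**2−2y+24 has discriminant −92 < 0 and is irreducible over ℤ.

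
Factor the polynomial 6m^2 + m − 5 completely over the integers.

Need a pair with product 6·(−5) = −30 and sum 1: that's 6 and −5.
Split the middle term: 6m^2 + 6m − 5m − 5 = 6m(m + 1) − 5(m + 1).

(6m − 5)(m + 1)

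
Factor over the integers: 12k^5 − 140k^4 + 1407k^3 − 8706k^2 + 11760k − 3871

Testing divisors of the constant over divisors of the leading coefficient, k = 1/2 is a root, so (2k − 1) divides it; the quotient is 6k^4 − 67k^3 + 670k^2 − 4018k + 3871.
Next, k = 7/6 is a root, giving the factor (6k − 7) and quotient k^3 − 10k^2 + 100k − 553.
Next, k = 7 is a root, so (k − 7) is a factor; dividing leaves k^2 − 3k + 79.
The quadratic k^2 − 3k + 79 has discriminant −307 < 0 and is irreducible over ℤ.

(2k − 1)(6k − 7)(k − 7)(k^2 − 3k + 79)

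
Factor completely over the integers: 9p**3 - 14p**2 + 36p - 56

(9p - 14)(p**2 + 4)

Group as (9p**3 + 36p) + (-14p**2 - 56) = 9p(p**2 + 4) - 14(p**2 + 4).
Both groups share the factor (p**2 + 4).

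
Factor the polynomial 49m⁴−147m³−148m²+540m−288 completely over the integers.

Testing divisors of the constant over divisors of the leading coefficient, m = 3 is a root, so (m−3) divides it; the quotient is 49m³−148m+96.
Next, m = −2 is a root, so (m+2) divides it; the quotient is 49m²−98m+48.
The remaining quadratic factors as (7m−8)(7m−6).

(7m−6)(7m−8)(m+2)(m−3)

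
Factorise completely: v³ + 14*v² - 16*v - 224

Among the possible rational roots, v = -4 is a root, so (v + 4) is a factor; dividing leaves v² + 10*v - 56.
The remaining quadratic factors as (v - 4)(v + 14).

(v + 14)*(v + 4)*(v - 4)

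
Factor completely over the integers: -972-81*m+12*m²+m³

(m+12)*(m+9)*(m-9)

Trying the rational-root candidates, m = -9 is a root, so (m+9) divides it; the quotient is m²+3*m-108.
The remaining quadratic factors as (m+12)(m-9).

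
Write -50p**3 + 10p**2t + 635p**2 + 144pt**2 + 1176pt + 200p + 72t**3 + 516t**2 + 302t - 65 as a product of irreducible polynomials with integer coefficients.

-(10p + 6t + 5)(5p + 6t - 1)(p - 2t - 13)

Group: 10p(-5p**2 + 4pt + 66p + 12t**2 + 76t - 13) + (6t + 5)(-5p**2 + 4pt + 66p + 12t**2 + 76t - 13); both groups contain (-5p**2 + 4pt + 66p + 12t**2 + 76t - 13), so (10p + 6t + 5) is a factor with cofactor -5p**2 + 4pt + 66p + 12t**2 + 76t - 13.
The cofactor groups again: -5p**2 + 4pt + 66p + 12t**2 + 76t - 13 = -p(5p + 6t - 1) + (2t + 13)(5p + 6t - 1); both groups contain (5p + 6t - 1), giving -(p - 2t - 13)(5p + 6t - 1).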